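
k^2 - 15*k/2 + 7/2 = (k - 7)*(k - 1/2)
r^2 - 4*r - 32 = (r - 8)*(r + 4)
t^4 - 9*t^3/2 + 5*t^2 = t^2*(t - 5/2)*(t - 2)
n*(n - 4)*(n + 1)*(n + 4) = n^4 + n^3 - 16*n^2 - 16*n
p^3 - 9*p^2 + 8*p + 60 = (p - 6)*(p - 5)*(p + 2)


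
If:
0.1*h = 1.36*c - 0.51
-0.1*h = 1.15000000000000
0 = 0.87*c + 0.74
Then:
No Solution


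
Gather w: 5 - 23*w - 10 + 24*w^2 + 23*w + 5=24*w^2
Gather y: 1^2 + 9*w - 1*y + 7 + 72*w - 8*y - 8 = 81*w - 9*y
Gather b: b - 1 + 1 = b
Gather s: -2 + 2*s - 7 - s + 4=s - 5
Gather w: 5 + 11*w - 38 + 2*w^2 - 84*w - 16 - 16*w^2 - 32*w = -14*w^2 - 105*w - 49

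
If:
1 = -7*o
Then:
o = -1/7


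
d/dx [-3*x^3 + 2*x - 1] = 2 - 9*x^2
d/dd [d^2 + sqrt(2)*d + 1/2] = 2*d + sqrt(2)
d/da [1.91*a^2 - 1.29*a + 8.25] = 3.82*a - 1.29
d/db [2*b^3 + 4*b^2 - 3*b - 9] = 6*b^2 + 8*b - 3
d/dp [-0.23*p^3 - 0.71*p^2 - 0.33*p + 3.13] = -0.69*p^2 - 1.42*p - 0.33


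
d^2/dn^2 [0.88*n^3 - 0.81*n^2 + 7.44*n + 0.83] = 5.28*n - 1.62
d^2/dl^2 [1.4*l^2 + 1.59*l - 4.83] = 2.80000000000000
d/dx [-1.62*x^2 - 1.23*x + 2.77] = -3.24*x - 1.23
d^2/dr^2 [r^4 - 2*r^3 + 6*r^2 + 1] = 12*r^2 - 12*r + 12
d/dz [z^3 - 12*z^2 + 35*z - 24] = 3*z^2 - 24*z + 35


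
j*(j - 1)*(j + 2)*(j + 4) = j^4 + 5*j^3 + 2*j^2 - 8*j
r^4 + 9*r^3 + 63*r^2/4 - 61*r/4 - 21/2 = (r - 1)*(r + 1/2)*(r + 7/2)*(r + 6)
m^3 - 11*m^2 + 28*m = m*(m - 7)*(m - 4)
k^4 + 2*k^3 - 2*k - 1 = (k - 1)*(k + 1)^3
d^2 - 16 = (d - 4)*(d + 4)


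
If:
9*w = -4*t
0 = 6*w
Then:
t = 0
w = 0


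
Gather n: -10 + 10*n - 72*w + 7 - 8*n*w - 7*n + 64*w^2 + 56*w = n*(3 - 8*w) + 64*w^2 - 16*w - 3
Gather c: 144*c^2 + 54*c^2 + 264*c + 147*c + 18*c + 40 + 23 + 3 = 198*c^2 + 429*c + 66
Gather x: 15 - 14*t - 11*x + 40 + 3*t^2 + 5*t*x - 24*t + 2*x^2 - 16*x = 3*t^2 - 38*t + 2*x^2 + x*(5*t - 27) + 55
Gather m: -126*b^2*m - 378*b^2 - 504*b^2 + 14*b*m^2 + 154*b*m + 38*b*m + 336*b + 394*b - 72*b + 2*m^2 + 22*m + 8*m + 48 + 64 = -882*b^2 + 658*b + m^2*(14*b + 2) + m*(-126*b^2 + 192*b + 30) + 112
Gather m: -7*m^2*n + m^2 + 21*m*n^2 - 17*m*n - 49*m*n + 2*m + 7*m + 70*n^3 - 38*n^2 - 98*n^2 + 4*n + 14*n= m^2*(1 - 7*n) + m*(21*n^2 - 66*n + 9) + 70*n^3 - 136*n^2 + 18*n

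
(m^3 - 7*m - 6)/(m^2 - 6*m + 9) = (m^2 + 3*m + 2)/(m - 3)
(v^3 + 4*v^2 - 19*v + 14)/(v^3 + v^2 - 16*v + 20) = (v^2 + 6*v - 7)/(v^2 + 3*v - 10)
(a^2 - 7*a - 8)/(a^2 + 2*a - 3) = (a^2 - 7*a - 8)/(a^2 + 2*a - 3)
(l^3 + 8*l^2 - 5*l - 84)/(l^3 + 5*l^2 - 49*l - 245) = (l^2 + l - 12)/(l^2 - 2*l - 35)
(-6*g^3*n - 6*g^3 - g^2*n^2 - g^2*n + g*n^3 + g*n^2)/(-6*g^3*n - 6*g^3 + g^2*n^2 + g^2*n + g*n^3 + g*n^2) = (6*g^2 + g*n - n^2)/(6*g^2 - g*n - n^2)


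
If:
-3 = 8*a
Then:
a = -3/8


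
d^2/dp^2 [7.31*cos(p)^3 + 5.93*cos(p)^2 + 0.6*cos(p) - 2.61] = -6.0825*cos(p) - 11.86*cos(2*p) - 16.4475*cos(3*p)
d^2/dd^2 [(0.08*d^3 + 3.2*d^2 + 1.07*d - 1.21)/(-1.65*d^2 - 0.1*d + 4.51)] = (-2.22044604925031e-16*d^5 + 1.4210854715202e-14*d^4 - 5.96239*d^3 - 122.89497*d^2 - 56.339778*d - 113.10915)/(4.492125*d^6 + 0.81675*d^5 - 36.785925*d^4 - 4.4639*d^3 + 100.548195*d^2 + 6.10203*d - 91.733851)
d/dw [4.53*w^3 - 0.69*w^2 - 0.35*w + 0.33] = 13.59*w^2 - 1.38*w - 0.35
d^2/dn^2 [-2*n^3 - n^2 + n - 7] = -12*n - 2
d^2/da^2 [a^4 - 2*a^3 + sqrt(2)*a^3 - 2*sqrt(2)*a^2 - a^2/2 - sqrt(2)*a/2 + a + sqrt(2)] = 12*a^2 - 12*a + 6*sqrt(2)*a - 4*sqrt(2) - 1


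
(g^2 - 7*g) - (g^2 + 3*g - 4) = 4 - 10*g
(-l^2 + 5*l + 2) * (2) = -2*l^2 + 10*l + 4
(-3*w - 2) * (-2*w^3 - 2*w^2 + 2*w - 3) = 6*w^4 + 10*w^3 - 2*w^2 + 5*w + 6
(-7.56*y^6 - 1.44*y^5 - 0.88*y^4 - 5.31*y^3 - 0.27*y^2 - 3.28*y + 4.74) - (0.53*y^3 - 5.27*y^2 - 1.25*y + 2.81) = -7.56*y^6 - 1.44*y^5 - 0.88*y^4 - 5.84*y^3 + 5.0*y^2 - 2.03*y + 1.93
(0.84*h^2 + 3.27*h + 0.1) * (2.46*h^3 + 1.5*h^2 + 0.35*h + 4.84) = 2.0664*h^5 + 9.3042*h^4 + 5.445*h^3 + 5.3601*h^2 + 15.8618*h + 0.484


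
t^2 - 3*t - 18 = (t - 6)*(t + 3)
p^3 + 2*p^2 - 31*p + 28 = (p - 4)*(p - 1)*(p + 7)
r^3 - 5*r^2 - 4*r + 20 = (r - 5)*(r - 2)*(r + 2)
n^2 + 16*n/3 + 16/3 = (n + 4/3)*(n + 4)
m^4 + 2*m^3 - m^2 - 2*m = m*(m - 1)*(m + 1)*(m + 2)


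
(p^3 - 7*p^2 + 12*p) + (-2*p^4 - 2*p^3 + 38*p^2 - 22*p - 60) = -2*p^4 - p^3 + 31*p^2 - 10*p - 60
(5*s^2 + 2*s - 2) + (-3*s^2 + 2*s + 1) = 2*s^2 + 4*s - 1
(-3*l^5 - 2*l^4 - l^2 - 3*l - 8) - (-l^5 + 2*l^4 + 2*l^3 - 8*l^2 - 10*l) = -2*l^5 - 4*l^4 - 2*l^3 + 7*l^2 + 7*l - 8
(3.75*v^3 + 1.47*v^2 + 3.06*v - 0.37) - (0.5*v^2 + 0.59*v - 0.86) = 3.75*v^3 + 0.97*v^2 + 2.47*v + 0.49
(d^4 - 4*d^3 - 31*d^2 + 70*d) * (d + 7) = d^5 + 3*d^4 - 59*d^3 - 147*d^2 + 490*d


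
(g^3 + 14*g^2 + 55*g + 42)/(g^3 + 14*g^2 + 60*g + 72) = (g^2 + 8*g + 7)/(g^2 + 8*g + 12)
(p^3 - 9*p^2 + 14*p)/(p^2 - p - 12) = p*(-p^2 + 9*p - 14)/(-p^2 + p + 12)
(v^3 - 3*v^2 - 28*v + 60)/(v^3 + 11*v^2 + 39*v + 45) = (v^2 - 8*v + 12)/(v^2 + 6*v + 9)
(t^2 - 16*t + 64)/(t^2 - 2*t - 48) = (t - 8)/(t + 6)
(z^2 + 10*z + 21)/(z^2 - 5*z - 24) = (z + 7)/(z - 8)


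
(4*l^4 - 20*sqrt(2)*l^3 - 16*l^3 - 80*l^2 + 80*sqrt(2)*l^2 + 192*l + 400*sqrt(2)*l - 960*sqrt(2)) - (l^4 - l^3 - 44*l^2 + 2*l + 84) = 3*l^4 - 20*sqrt(2)*l^3 - 15*l^3 - 36*l^2 + 80*sqrt(2)*l^2 + 190*l + 400*sqrt(2)*l - 960*sqrt(2) - 84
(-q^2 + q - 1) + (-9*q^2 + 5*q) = -10*q^2 + 6*q - 1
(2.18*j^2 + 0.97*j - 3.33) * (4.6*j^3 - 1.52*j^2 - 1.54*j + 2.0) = 10.028*j^5 + 1.1484*j^4 - 20.1496*j^3 + 7.9278*j^2 + 7.0682*j - 6.66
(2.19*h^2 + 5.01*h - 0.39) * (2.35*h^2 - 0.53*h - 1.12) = 5.1465*h^4 + 10.6128*h^3 - 6.0246*h^2 - 5.4045*h + 0.4368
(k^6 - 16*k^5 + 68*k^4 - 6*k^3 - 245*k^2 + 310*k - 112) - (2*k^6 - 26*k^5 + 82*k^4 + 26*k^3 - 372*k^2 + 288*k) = -k^6 + 10*k^5 - 14*k^4 - 32*k^3 + 127*k^2 + 22*k - 112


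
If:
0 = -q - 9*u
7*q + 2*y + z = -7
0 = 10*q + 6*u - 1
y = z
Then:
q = 3/28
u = -1/84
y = -31/12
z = -31/12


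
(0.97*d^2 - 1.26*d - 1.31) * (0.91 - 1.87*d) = -1.8139*d^3 + 3.2389*d^2 + 1.3031*d - 1.1921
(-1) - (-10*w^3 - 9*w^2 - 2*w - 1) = 10*w^3 + 9*w^2 + 2*w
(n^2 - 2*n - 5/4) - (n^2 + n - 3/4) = -3*n - 1/2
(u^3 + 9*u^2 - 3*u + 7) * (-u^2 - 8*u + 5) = -u^5 - 17*u^4 - 64*u^3 + 62*u^2 - 71*u + 35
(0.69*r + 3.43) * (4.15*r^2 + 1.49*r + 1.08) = 2.8635*r^3 + 15.2626*r^2 + 5.8559*r + 3.7044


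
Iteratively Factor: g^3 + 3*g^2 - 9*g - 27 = (g + 3)*(g^2 - 9) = (g - 3)*(g + 3)*(g + 3)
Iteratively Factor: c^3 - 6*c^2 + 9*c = (c)*(c^2 - 6*c + 9) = c*(c - 3)*(c - 3)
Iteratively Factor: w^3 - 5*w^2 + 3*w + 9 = (w - 3)*(w^2 - 2*w - 3) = (w - 3)*(w + 1)*(w - 3)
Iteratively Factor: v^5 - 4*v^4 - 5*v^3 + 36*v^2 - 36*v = (v - 2)*(v^4 - 2*v^3 - 9*v^2 + 18*v) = (v - 2)^2*(v^3 - 9*v) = v*(v - 2)^2*(v^2 - 9) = v*(v - 3)*(v - 2)^2*(v + 3)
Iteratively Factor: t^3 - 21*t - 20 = (t - 5)*(t^2 + 5*t + 4) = (t - 5)*(t + 4)*(t + 1)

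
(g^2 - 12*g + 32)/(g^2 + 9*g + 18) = (g^2 - 12*g + 32)/(g^2 + 9*g + 18)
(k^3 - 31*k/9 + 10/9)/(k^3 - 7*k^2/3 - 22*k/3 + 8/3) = (k - 5/3)/(k - 4)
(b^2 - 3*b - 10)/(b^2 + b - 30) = (b + 2)/(b + 6)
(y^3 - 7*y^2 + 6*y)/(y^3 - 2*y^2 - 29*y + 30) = y/(y + 5)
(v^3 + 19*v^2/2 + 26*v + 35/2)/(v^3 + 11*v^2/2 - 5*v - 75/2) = (2*v^2 + 9*v + 7)/(2*v^2 + v - 15)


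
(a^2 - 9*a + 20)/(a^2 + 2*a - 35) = (a - 4)/(a + 7)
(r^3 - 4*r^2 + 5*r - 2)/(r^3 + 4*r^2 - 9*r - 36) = (r^3 - 4*r^2 + 5*r - 2)/(r^3 + 4*r^2 - 9*r - 36)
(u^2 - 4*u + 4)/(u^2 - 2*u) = (u - 2)/u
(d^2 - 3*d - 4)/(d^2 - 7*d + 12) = (d + 1)/(d - 3)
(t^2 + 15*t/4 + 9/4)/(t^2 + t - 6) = (t + 3/4)/(t - 2)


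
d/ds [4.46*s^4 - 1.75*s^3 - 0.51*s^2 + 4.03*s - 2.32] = 17.84*s^3 - 5.25*s^2 - 1.02*s + 4.03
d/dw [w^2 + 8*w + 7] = 2*w + 8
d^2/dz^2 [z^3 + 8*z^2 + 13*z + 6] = 6*z + 16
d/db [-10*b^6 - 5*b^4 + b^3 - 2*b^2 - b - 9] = -60*b^5 - 20*b^3 + 3*b^2 - 4*b - 1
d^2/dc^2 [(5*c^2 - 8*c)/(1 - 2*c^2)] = 2*(32*c^3 - 30*c^2 + 48*c - 5)/(8*c^6 - 12*c^4 + 6*c^2 - 1)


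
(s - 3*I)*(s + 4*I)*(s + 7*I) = s^3 + 8*I*s^2 + 5*s + 84*I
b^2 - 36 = (b - 6)*(b + 6)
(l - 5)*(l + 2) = l^2 - 3*l - 10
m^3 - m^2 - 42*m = m*(m - 7)*(m + 6)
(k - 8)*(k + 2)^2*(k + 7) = k^4 + 3*k^3 - 56*k^2 - 228*k - 224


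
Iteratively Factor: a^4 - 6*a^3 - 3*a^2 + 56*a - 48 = (a - 1)*(a^3 - 5*a^2 - 8*a + 48) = (a - 1)*(a + 3)*(a^2 - 8*a + 16) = (a - 4)*(a - 1)*(a + 3)*(a - 4)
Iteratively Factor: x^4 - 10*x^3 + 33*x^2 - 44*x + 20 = (x - 2)*(x^3 - 8*x^2 + 17*x - 10) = (x - 2)^2*(x^2 - 6*x + 5) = (x - 5)*(x - 2)^2*(x - 1)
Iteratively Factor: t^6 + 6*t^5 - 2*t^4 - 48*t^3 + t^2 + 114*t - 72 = (t - 2)*(t^5 + 8*t^4 + 14*t^3 - 20*t^2 - 39*t + 36) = (t - 2)*(t - 1)*(t^4 + 9*t^3 + 23*t^2 + 3*t - 36) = (t - 2)*(t - 1)^2*(t^3 + 10*t^2 + 33*t + 36) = (t - 2)*(t - 1)^2*(t + 3)*(t^2 + 7*t + 12) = (t - 2)*(t - 1)^2*(t + 3)^2*(t + 4)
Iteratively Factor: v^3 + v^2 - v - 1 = (v - 1)*(v^2 + 2*v + 1) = (v - 1)*(v + 1)*(v + 1)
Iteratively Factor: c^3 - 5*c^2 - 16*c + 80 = (c - 4)*(c^2 - c - 20) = (c - 5)*(c - 4)*(c + 4)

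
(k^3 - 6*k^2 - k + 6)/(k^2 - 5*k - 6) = k - 1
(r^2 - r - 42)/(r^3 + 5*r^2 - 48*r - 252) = 1/(r + 6)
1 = 1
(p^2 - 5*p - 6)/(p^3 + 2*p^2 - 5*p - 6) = (p - 6)/(p^2 + p - 6)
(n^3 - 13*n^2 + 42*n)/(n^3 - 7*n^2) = (n - 6)/n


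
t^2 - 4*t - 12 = (t - 6)*(t + 2)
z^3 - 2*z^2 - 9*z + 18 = (z - 3)*(z - 2)*(z + 3)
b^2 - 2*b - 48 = (b - 8)*(b + 6)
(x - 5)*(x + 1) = x^2 - 4*x - 5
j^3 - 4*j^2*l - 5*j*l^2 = j*(j - 5*l)*(j + l)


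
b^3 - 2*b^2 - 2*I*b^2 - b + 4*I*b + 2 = (b - 2)*(b - I)^2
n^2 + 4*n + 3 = (n + 1)*(n + 3)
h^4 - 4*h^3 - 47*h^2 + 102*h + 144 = (h - 8)*(h - 3)*(h + 1)*(h + 6)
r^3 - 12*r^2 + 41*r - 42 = (r - 7)*(r - 3)*(r - 2)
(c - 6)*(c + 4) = c^2 - 2*c - 24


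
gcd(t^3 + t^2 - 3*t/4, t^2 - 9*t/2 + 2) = t - 1/2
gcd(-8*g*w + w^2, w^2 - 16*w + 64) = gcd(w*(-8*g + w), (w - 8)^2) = 1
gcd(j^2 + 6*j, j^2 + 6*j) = j^2 + 6*j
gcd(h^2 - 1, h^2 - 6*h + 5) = h - 1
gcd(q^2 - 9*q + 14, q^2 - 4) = q - 2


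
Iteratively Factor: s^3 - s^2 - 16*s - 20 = (s + 2)*(s^2 - 3*s - 10) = (s - 5)*(s + 2)*(s + 2)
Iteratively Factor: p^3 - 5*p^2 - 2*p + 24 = (p - 3)*(p^2 - 2*p - 8) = (p - 3)*(p + 2)*(p - 4)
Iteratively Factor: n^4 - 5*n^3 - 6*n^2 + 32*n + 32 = (n - 4)*(n^3 - n^2 - 10*n - 8) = (n - 4)^2*(n^2 + 3*n + 2) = (n - 4)^2*(n + 1)*(n + 2)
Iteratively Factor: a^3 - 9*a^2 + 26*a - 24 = (a - 2)*(a^2 - 7*a + 12) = (a - 3)*(a - 2)*(a - 4)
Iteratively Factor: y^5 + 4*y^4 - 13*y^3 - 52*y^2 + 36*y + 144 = (y + 2)*(y^4 + 2*y^3 - 17*y^2 - 18*y + 72) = (y + 2)*(y + 3)*(y^3 - y^2 - 14*y + 24) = (y + 2)*(y + 3)*(y + 4)*(y^2 - 5*y + 6) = (y - 2)*(y + 2)*(y + 3)*(y + 4)*(y - 3)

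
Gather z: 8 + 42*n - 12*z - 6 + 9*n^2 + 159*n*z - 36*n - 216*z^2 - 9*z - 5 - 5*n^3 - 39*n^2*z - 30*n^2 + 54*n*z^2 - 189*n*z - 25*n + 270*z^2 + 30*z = -5*n^3 - 21*n^2 - 19*n + z^2*(54*n + 54) + z*(-39*n^2 - 30*n + 9) - 3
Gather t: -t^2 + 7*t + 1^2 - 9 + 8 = -t^2 + 7*t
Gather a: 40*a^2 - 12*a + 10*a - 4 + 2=40*a^2 - 2*a - 2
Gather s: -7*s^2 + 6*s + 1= -7*s^2 + 6*s + 1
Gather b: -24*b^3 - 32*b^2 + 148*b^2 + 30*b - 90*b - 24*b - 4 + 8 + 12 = -24*b^3 + 116*b^2 - 84*b + 16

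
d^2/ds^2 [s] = 0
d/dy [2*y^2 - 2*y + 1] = 4*y - 2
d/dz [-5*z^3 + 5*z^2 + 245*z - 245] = -15*z^2 + 10*z + 245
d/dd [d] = 1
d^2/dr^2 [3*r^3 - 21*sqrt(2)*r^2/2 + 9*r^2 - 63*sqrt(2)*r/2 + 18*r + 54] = 18*r - 21*sqrt(2) + 18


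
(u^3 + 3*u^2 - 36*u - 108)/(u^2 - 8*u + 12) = (u^2 + 9*u + 18)/(u - 2)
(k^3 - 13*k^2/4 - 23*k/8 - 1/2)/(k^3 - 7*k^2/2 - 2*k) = (k + 1/4)/k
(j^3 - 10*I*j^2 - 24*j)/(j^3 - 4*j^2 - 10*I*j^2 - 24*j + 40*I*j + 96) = j/(j - 4)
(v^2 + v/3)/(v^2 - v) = (v + 1/3)/(v - 1)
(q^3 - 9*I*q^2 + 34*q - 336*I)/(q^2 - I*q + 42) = q - 8*I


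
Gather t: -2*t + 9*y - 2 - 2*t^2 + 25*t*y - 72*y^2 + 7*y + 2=-2*t^2 + t*(25*y - 2) - 72*y^2 + 16*y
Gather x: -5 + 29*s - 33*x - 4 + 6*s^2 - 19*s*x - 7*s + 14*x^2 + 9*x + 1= 6*s^2 + 22*s + 14*x^2 + x*(-19*s - 24) - 8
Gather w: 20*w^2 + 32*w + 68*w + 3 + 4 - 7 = 20*w^2 + 100*w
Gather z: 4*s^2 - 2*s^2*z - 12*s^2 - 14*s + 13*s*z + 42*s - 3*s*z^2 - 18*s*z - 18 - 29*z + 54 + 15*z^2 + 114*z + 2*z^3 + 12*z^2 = -8*s^2 + 28*s + 2*z^3 + z^2*(27 - 3*s) + z*(-2*s^2 - 5*s + 85) + 36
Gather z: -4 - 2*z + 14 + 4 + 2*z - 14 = 0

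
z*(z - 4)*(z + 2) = z^3 - 2*z^2 - 8*z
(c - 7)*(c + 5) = c^2 - 2*c - 35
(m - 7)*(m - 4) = m^2 - 11*m + 28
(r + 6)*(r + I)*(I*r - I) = I*r^3 - r^2 + 5*I*r^2 - 5*r - 6*I*r + 6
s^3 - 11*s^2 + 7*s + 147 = (s - 7)^2*(s + 3)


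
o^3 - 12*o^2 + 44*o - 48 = (o - 6)*(o - 4)*(o - 2)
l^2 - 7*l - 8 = (l - 8)*(l + 1)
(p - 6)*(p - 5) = p^2 - 11*p + 30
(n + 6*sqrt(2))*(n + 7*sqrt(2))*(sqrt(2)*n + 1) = sqrt(2)*n^3 + 27*n^2 + 97*sqrt(2)*n + 84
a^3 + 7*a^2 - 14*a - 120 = (a - 4)*(a + 5)*(a + 6)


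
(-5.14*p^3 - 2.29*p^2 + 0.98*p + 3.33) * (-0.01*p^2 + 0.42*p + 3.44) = 0.0514*p^5 - 2.1359*p^4 - 18.6532*p^3 - 7.4993*p^2 + 4.7698*p + 11.4552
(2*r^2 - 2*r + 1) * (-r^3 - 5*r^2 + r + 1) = -2*r^5 - 8*r^4 + 11*r^3 - 5*r^2 - r + 1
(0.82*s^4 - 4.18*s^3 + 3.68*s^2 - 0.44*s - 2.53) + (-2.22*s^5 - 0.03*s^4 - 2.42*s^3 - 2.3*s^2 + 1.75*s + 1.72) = -2.22*s^5 + 0.79*s^4 - 6.6*s^3 + 1.38*s^2 + 1.31*s - 0.81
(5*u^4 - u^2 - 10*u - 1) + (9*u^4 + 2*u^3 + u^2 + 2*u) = 14*u^4 + 2*u^3 - 8*u - 1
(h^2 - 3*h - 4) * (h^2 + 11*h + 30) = h^4 + 8*h^3 - 7*h^2 - 134*h - 120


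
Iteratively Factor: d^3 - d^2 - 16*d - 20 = (d + 2)*(d^2 - 3*d - 10) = (d - 5)*(d + 2)*(d + 2)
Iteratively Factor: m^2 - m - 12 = (m - 4)*(m + 3)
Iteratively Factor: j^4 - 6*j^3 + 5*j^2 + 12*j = (j - 3)*(j^3 - 3*j^2 - 4*j) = (j - 3)*(j + 1)*(j^2 - 4*j) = j*(j - 3)*(j + 1)*(j - 4)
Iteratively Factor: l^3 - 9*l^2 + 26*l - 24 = (l - 3)*(l^2 - 6*l + 8) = (l - 4)*(l - 3)*(l - 2)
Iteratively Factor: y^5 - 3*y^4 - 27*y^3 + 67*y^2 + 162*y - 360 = (y - 3)*(y^4 - 27*y^2 - 14*y + 120) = (y - 5)*(y - 3)*(y^3 + 5*y^2 - 2*y - 24) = (y - 5)*(y - 3)*(y + 3)*(y^2 + 2*y - 8) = (y - 5)*(y - 3)*(y + 3)*(y + 4)*(y - 2)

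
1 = 1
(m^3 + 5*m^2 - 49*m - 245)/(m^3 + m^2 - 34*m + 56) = (m^2 - 2*m - 35)/(m^2 - 6*m + 8)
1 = 1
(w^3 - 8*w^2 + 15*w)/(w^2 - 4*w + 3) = w*(w - 5)/(w - 1)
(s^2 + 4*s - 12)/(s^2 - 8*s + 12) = (s + 6)/(s - 6)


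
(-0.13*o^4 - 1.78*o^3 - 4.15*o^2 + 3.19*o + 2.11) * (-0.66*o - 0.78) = 0.0858*o^5 + 1.2762*o^4 + 4.1274*o^3 + 1.1316*o^2 - 3.8808*o - 1.6458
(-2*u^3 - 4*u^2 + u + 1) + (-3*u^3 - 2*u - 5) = -5*u^3 - 4*u^2 - u - 4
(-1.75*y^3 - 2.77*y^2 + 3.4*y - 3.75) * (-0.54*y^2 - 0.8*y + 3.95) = 0.945*y^5 + 2.8958*y^4 - 6.5325*y^3 - 11.6365*y^2 + 16.43*y - 14.8125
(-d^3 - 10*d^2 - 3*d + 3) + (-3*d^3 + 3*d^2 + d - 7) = -4*d^3 - 7*d^2 - 2*d - 4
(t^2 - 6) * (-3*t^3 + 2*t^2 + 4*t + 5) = -3*t^5 + 2*t^4 + 22*t^3 - 7*t^2 - 24*t - 30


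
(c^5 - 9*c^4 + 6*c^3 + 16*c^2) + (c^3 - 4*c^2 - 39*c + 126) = c^5 - 9*c^4 + 7*c^3 + 12*c^2 - 39*c + 126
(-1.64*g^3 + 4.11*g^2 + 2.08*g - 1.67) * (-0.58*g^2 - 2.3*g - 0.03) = 0.9512*g^5 + 1.3882*g^4 - 10.6102*g^3 - 3.9387*g^2 + 3.7786*g + 0.0501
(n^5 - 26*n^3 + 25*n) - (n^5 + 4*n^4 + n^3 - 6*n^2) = -4*n^4 - 27*n^3 + 6*n^2 + 25*n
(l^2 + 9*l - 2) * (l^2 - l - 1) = l^4 + 8*l^3 - 12*l^2 - 7*l + 2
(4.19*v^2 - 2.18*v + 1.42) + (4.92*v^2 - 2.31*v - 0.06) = 9.11*v^2 - 4.49*v + 1.36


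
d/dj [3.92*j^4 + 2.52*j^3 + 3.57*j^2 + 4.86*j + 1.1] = 15.68*j^3 + 7.56*j^2 + 7.14*j + 4.86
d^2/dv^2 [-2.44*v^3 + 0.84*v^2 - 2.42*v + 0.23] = 1.68 - 14.64*v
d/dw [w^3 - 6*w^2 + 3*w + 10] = 3*w^2 - 12*w + 3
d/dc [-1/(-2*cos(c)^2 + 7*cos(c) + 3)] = (4*cos(c) - 7)*sin(c)/(7*cos(c) - cos(2*c) + 2)^2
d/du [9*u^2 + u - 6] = 18*u + 1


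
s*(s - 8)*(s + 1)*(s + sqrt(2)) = s^4 - 7*s^3 + sqrt(2)*s^3 - 7*sqrt(2)*s^2 - 8*s^2 - 8*sqrt(2)*s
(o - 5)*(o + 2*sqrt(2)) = o^2 - 5*o + 2*sqrt(2)*o - 10*sqrt(2)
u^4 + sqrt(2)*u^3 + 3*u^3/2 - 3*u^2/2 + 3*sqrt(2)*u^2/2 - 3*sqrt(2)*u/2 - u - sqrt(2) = (u - 1)*(u + 1/2)*(u + 2)*(u + sqrt(2))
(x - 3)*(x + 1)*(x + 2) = x^3 - 7*x - 6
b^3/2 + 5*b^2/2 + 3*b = b*(b/2 + 1)*(b + 3)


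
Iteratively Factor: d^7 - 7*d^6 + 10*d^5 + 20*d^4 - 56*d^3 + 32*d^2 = (d - 2)*(d^6 - 5*d^5 + 20*d^3 - 16*d^2) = (d - 2)^2*(d^5 - 3*d^4 - 6*d^3 + 8*d^2) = d*(d - 2)^2*(d^4 - 3*d^3 - 6*d^2 + 8*d) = d*(d - 2)^2*(d - 1)*(d^3 - 2*d^2 - 8*d) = d*(d - 4)*(d - 2)^2*(d - 1)*(d^2 + 2*d) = d*(d - 4)*(d - 2)^2*(d - 1)*(d + 2)*(d)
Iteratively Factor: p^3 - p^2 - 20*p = (p)*(p^2 - p - 20) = p*(p - 5)*(p + 4)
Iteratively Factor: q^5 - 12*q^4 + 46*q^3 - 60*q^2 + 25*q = (q - 5)*(q^4 - 7*q^3 + 11*q^2 - 5*q) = (q - 5)^2*(q^3 - 2*q^2 + q) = q*(q - 5)^2*(q^2 - 2*q + 1) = q*(q - 5)^2*(q - 1)*(q - 1)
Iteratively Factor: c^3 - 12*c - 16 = (c - 4)*(c^2 + 4*c + 4) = (c - 4)*(c + 2)*(c + 2)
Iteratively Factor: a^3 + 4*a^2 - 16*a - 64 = (a + 4)*(a^2 - 16) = (a + 4)^2*(a - 4)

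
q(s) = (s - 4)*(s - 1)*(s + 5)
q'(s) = (s - 4)*(s - 1) + (s - 4)*(s + 5) + (s - 1)*(s + 5)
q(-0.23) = 24.82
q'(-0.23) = -20.84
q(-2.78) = 56.90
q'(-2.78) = 2.19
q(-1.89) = 52.94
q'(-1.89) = -10.28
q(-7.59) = -257.86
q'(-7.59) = 151.82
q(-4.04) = 38.90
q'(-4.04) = 27.96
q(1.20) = -3.47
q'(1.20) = -16.68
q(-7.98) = -320.59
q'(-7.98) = 170.04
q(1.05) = -0.89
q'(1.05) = -17.69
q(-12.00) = -1456.00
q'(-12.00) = 411.00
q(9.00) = 560.00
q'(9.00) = 222.00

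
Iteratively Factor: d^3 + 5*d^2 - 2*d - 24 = (d - 2)*(d^2 + 7*d + 12) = (d - 2)*(d + 3)*(d + 4)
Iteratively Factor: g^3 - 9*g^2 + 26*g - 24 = (g - 3)*(g^2 - 6*g + 8) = (g - 4)*(g - 3)*(g - 2)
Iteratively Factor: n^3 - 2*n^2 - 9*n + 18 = (n + 3)*(n^2 - 5*n + 6) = (n - 3)*(n + 3)*(n - 2)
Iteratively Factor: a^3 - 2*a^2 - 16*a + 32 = (a - 4)*(a^2 + 2*a - 8) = (a - 4)*(a + 4)*(a - 2)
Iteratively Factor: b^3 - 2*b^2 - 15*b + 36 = (b + 4)*(b^2 - 6*b + 9) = (b - 3)*(b + 4)*(b - 3)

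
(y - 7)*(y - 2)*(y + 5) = y^3 - 4*y^2 - 31*y + 70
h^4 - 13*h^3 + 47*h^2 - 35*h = h*(h - 7)*(h - 5)*(h - 1)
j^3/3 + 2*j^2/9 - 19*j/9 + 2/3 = (j/3 + 1)*(j - 2)*(j - 1/3)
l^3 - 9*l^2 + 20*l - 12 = (l - 6)*(l - 2)*(l - 1)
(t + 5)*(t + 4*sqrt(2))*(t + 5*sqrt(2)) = t^3 + 5*t^2 + 9*sqrt(2)*t^2 + 40*t + 45*sqrt(2)*t + 200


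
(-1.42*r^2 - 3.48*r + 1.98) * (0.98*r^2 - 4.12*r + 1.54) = -1.3916*r^4 + 2.44*r^3 + 14.0912*r^2 - 13.5168*r + 3.0492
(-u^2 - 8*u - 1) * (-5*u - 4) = 5*u^3 + 44*u^2 + 37*u + 4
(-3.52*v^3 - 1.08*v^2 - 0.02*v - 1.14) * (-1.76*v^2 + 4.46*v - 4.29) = 6.1952*v^5 - 13.7984*v^4 + 10.3192*v^3 + 6.5504*v^2 - 4.9986*v + 4.8906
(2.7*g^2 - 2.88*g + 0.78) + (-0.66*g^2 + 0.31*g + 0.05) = 2.04*g^2 - 2.57*g + 0.83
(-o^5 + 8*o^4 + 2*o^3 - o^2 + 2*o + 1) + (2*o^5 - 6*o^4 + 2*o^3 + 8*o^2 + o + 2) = o^5 + 2*o^4 + 4*o^3 + 7*o^2 + 3*o + 3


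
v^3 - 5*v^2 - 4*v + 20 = (v - 5)*(v - 2)*(v + 2)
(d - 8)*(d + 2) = d^2 - 6*d - 16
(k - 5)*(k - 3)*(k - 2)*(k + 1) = k^4 - 9*k^3 + 21*k^2 + k - 30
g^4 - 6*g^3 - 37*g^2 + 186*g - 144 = (g - 8)*(g - 3)*(g - 1)*(g + 6)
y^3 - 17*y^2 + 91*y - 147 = (y - 7)^2*(y - 3)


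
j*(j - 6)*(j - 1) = j^3 - 7*j^2 + 6*j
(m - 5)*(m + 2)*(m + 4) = m^3 + m^2 - 22*m - 40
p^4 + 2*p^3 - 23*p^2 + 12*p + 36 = (p - 3)*(p - 2)*(p + 1)*(p + 6)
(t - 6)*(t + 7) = t^2 + t - 42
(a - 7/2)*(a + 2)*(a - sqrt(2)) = a^3 - 3*a^2/2 - sqrt(2)*a^2 - 7*a + 3*sqrt(2)*a/2 + 7*sqrt(2)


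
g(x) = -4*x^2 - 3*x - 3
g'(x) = -8*x - 3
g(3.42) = -60.05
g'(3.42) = -30.36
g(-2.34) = -17.88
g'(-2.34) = 15.72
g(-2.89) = -27.74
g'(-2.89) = 20.12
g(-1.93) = -12.11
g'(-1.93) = 12.44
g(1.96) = -24.25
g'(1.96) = -18.68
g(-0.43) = -2.45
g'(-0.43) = 0.44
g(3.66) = -67.56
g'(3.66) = -32.28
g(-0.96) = -3.81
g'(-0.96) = 4.68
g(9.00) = -354.00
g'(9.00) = -75.00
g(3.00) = -48.00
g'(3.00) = -27.00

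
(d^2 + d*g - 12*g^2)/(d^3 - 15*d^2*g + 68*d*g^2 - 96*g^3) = (d + 4*g)/(d^2 - 12*d*g + 32*g^2)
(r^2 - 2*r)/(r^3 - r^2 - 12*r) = (2 - r)/(-r^2 + r + 12)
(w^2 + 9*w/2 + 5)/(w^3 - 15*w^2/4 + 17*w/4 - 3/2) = 2*(2*w^2 + 9*w + 10)/(4*w^3 - 15*w^2 + 17*w - 6)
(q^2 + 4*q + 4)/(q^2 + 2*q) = (q + 2)/q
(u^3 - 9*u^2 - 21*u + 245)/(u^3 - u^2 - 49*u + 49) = (u^2 - 2*u - 35)/(u^2 + 6*u - 7)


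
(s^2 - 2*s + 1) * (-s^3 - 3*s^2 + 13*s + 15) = -s^5 - s^4 + 18*s^3 - 14*s^2 - 17*s + 15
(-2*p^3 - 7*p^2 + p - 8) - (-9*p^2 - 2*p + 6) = -2*p^3 + 2*p^2 + 3*p - 14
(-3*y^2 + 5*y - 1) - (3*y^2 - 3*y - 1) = -6*y^2 + 8*y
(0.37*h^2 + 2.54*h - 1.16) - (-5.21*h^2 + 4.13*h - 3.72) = 5.58*h^2 - 1.59*h + 2.56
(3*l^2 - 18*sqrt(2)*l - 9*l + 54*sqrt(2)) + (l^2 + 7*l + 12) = 4*l^2 - 18*sqrt(2)*l - 2*l + 12 + 54*sqrt(2)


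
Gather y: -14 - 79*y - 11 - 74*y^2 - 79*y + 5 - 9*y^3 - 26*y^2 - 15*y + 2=-9*y^3 - 100*y^2 - 173*y - 18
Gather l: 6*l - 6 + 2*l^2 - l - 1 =2*l^2 + 5*l - 7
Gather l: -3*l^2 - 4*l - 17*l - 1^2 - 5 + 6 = -3*l^2 - 21*l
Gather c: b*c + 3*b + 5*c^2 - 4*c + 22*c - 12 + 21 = 3*b + 5*c^2 + c*(b + 18) + 9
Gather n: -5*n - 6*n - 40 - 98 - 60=-11*n - 198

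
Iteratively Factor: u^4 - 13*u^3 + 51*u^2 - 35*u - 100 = (u - 5)*(u^3 - 8*u^2 + 11*u + 20) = (u - 5)*(u + 1)*(u^2 - 9*u + 20) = (u - 5)*(u - 4)*(u + 1)*(u - 5)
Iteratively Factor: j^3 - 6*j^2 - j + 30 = (j - 5)*(j^2 - j - 6) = (j - 5)*(j + 2)*(j - 3)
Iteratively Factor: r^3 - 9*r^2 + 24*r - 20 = (r - 5)*(r^2 - 4*r + 4) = (r - 5)*(r - 2)*(r - 2)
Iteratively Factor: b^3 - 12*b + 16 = (b - 2)*(b^2 + 2*b - 8) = (b - 2)*(b + 4)*(b - 2)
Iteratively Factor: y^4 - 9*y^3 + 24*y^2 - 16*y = (y - 4)*(y^3 - 5*y^2 + 4*y) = (y - 4)^2*(y^2 - y) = y*(y - 4)^2*(y - 1)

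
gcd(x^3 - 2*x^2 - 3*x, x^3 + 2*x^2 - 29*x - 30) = x + 1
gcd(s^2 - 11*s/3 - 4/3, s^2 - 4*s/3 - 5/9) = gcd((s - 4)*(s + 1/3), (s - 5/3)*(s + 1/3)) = s + 1/3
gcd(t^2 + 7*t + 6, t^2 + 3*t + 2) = t + 1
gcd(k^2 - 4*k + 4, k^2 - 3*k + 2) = k - 2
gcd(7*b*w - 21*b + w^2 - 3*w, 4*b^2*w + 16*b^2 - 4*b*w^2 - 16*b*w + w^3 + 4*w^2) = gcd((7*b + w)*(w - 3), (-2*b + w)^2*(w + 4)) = 1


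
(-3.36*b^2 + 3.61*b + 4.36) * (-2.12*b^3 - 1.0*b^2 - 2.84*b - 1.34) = 7.1232*b^5 - 4.2932*b^4 - 3.3108*b^3 - 10.11*b^2 - 17.2198*b - 5.8424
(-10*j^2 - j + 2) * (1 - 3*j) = 30*j^3 - 7*j^2 - 7*j + 2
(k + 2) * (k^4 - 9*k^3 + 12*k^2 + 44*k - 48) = k^5 - 7*k^4 - 6*k^3 + 68*k^2 + 40*k - 96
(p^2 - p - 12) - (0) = p^2 - p - 12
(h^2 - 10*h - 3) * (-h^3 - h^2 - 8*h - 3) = -h^5 + 9*h^4 + 5*h^3 + 80*h^2 + 54*h + 9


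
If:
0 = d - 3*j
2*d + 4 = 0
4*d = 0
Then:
No Solution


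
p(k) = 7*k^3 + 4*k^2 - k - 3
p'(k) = 21*k^2 + 8*k - 1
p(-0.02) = -2.98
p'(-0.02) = -1.15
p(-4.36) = -502.77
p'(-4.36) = 363.32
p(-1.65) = -21.90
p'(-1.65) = 42.97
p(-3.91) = -356.37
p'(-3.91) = 288.77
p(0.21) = -2.97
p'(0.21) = 1.61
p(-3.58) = -269.33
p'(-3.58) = 239.50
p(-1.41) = -13.26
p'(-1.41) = 29.47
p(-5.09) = -817.38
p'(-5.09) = 502.35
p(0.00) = -3.00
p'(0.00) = -1.00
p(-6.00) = -1365.00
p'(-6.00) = 707.00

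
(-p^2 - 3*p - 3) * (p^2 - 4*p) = -p^4 + p^3 + 9*p^2 + 12*p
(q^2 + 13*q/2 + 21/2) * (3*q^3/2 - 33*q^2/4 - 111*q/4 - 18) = 3*q^5/2 + 3*q^4/2 - 525*q^3/8 - 285*q^2 - 3267*q/8 - 189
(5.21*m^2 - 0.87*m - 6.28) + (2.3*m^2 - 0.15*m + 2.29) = 7.51*m^2 - 1.02*m - 3.99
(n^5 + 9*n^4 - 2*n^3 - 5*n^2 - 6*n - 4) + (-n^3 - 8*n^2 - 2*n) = n^5 + 9*n^4 - 3*n^3 - 13*n^2 - 8*n - 4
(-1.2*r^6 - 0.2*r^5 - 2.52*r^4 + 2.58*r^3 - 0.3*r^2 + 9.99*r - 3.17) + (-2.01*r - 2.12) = -1.2*r^6 - 0.2*r^5 - 2.52*r^4 + 2.58*r^3 - 0.3*r^2 + 7.98*r - 5.29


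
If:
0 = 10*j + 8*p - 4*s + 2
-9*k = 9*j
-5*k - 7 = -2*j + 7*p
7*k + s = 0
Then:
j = -3/5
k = 3/5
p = -8/5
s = -21/5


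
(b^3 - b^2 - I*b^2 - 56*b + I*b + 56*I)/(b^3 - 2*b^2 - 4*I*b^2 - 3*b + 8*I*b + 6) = (b^2 - b - 56)/(b^2 - b*(2 + 3*I) + 6*I)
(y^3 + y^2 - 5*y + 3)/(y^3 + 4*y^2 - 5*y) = (y^2 + 2*y - 3)/(y*(y + 5))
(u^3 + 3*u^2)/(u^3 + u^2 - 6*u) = u/(u - 2)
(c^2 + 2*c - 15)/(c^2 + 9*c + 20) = (c - 3)/(c + 4)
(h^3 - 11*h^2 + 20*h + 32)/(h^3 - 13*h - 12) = (h - 8)/(h + 3)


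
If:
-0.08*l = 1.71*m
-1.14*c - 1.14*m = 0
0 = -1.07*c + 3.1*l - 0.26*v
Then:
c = 0.0039881888254017*v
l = 0.0852475361429612*v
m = -0.0039881888254017*v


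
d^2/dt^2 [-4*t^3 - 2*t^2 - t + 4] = -24*t - 4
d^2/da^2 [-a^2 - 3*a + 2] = -2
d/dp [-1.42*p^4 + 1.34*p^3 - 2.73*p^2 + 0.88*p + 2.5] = -5.68*p^3 + 4.02*p^2 - 5.46*p + 0.88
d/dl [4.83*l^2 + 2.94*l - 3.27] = 9.66*l + 2.94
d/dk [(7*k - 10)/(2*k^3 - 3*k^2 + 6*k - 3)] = (14*k^3 - 21*k^2 + 42*k - 6*(7*k - 10)*(k^2 - k + 1) - 21)/(2*k^3 - 3*k^2 + 6*k - 3)^2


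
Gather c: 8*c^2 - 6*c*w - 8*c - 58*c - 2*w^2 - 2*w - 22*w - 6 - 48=8*c^2 + c*(-6*w - 66) - 2*w^2 - 24*w - 54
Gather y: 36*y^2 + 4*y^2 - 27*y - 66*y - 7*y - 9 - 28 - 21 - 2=40*y^2 - 100*y - 60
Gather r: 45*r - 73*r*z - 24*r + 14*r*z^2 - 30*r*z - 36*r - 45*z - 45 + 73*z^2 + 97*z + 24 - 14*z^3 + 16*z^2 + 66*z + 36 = r*(14*z^2 - 103*z - 15) - 14*z^3 + 89*z^2 + 118*z + 15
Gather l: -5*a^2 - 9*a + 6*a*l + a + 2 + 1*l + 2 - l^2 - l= -5*a^2 + 6*a*l - 8*a - l^2 + 4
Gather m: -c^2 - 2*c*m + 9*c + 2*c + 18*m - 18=-c^2 + 11*c + m*(18 - 2*c) - 18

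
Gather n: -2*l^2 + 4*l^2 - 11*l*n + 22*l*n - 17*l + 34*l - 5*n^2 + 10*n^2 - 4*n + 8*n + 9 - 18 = 2*l^2 + 17*l + 5*n^2 + n*(11*l + 4) - 9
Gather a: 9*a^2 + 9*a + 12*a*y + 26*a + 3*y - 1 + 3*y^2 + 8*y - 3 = 9*a^2 + a*(12*y + 35) + 3*y^2 + 11*y - 4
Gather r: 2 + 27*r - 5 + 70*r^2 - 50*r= 70*r^2 - 23*r - 3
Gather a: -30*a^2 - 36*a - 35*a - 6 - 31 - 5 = -30*a^2 - 71*a - 42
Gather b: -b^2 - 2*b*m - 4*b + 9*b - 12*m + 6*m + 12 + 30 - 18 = -b^2 + b*(5 - 2*m) - 6*m + 24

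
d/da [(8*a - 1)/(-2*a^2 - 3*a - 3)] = (16*a^2 - 4*a - 27)/(4*a^4 + 12*a^3 + 21*a^2 + 18*a + 9)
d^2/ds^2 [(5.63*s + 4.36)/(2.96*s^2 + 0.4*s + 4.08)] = ((5.63*s + 4.36)*(5.92*s + 0.4)*(11.84*s + 0.8) - (99.9888*s + 30.3152)*(2.96*s^2 + 0.4*s + 4.08))/(2.96*s^2 + 0.4*s + 4.08)^3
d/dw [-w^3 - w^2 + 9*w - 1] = -3*w^2 - 2*w + 9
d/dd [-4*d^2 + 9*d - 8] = 9 - 8*d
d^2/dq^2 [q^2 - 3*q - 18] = 2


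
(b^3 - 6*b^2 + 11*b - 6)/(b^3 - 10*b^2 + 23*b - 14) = (b - 3)/(b - 7)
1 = 1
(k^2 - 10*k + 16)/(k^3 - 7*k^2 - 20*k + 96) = (k - 2)/(k^2 + k - 12)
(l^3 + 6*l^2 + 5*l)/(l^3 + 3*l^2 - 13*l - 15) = l/(l - 3)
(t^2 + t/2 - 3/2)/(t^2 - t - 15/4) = 2*(t - 1)/(2*t - 5)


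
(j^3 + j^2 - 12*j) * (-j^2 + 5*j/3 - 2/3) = -j^5 + 2*j^4/3 + 13*j^3 - 62*j^2/3 + 8*j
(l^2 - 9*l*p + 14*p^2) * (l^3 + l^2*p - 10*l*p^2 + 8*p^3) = l^5 - 8*l^4*p - 5*l^3*p^2 + 112*l^2*p^3 - 212*l*p^4 + 112*p^5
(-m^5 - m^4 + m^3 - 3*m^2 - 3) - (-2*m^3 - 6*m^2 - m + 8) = -m^5 - m^4 + 3*m^3 + 3*m^2 + m - 11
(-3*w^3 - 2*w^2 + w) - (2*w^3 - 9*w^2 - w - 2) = -5*w^3 + 7*w^2 + 2*w + 2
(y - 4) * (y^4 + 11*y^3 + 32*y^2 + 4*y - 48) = y^5 + 7*y^4 - 12*y^3 - 124*y^2 - 64*y + 192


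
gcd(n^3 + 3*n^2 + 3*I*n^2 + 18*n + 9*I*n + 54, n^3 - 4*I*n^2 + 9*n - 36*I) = n - 3*I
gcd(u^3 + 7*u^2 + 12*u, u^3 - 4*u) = u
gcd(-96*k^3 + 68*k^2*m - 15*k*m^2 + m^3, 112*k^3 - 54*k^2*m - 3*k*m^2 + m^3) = 8*k - m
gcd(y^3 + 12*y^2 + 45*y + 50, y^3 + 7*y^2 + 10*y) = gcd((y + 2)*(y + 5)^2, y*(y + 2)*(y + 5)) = y^2 + 7*y + 10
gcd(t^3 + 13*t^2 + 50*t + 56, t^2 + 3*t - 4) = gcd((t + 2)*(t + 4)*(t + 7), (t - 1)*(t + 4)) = t + 4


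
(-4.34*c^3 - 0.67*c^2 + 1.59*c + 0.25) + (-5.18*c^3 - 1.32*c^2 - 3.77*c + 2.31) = -9.52*c^3 - 1.99*c^2 - 2.18*c + 2.56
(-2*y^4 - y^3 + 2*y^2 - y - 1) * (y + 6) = -2*y^5 - 13*y^4 - 4*y^3 + 11*y^2 - 7*y - 6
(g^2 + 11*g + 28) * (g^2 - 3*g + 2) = g^4 + 8*g^3 - 3*g^2 - 62*g + 56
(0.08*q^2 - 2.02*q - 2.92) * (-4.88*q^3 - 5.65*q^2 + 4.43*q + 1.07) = -0.3904*q^5 + 9.4056*q^4 + 26.017*q^3 + 7.635*q^2 - 15.097*q - 3.1244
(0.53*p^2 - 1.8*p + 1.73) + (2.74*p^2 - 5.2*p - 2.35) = 3.27*p^2 - 7.0*p - 0.62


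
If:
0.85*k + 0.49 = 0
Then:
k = -0.58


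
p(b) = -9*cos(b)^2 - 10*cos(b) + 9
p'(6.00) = -7.62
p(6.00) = -8.90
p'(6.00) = -7.62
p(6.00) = -8.90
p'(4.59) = -7.74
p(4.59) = 10.09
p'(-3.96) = -1.68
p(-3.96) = 11.63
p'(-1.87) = -4.49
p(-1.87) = 11.17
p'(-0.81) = -16.23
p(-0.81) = -2.17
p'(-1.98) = -2.60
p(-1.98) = 11.55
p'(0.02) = 0.56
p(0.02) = -9.99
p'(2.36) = -1.96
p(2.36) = 11.56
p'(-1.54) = -10.55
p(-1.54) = 8.68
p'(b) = 18*sin(b)*cos(b) + 10*sin(b) = 2*(9*cos(b) + 5)*sin(b)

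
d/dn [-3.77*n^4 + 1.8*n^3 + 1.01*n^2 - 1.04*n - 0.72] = -15.08*n^3 + 5.4*n^2 + 2.02*n - 1.04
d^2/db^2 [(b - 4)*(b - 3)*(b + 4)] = 6*b - 6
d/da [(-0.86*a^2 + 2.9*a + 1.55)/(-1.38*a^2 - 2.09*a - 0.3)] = (5.7994*a^2 + 4.794*a + 2.3695)/(1.9044*a^4 + 5.7684*a^3 + 5.1961*a^2 + 1.254*a + 0.09)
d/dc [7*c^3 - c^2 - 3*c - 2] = 21*c^2 - 2*c - 3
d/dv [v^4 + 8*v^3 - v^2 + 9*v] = 4*v^3 + 24*v^2 - 2*v + 9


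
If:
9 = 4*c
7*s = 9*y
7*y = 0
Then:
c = 9/4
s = 0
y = 0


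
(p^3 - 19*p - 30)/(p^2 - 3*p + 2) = (p^3 - 19*p - 30)/(p^2 - 3*p + 2)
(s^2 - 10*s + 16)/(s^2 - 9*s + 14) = (s - 8)/(s - 7)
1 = 1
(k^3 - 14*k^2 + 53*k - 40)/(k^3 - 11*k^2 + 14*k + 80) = (k - 1)/(k + 2)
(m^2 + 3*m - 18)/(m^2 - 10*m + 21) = (m + 6)/(m - 7)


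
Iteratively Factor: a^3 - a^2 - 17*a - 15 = (a + 3)*(a^2 - 4*a - 5) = (a + 1)*(a + 3)*(a - 5)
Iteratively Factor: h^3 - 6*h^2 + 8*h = (h - 2)*(h^2 - 4*h) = (h - 4)*(h - 2)*(h)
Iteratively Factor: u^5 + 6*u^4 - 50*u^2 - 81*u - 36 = (u + 1)*(u^4 + 5*u^3 - 5*u^2 - 45*u - 36) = (u + 1)*(u + 3)*(u^3 + 2*u^2 - 11*u - 12) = (u + 1)*(u + 3)*(u + 4)*(u^2 - 2*u - 3) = (u + 1)^2*(u + 3)*(u + 4)*(u - 3)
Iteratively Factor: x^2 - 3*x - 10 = (x + 2)*(x - 5)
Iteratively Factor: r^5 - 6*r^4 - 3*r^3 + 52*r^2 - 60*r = (r - 5)*(r^4 - r^3 - 8*r^2 + 12*r) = (r - 5)*(r - 2)*(r^3 + r^2 - 6*r) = (r - 5)*(r - 2)^2*(r^2 + 3*r) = r*(r - 5)*(r - 2)^2*(r + 3)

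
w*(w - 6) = w^2 - 6*w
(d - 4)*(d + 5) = d^2 + d - 20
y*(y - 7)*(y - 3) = y^3 - 10*y^2 + 21*y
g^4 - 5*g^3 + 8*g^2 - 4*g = g*(g - 2)^2*(g - 1)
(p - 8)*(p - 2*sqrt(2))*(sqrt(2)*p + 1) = sqrt(2)*p^3 - 8*sqrt(2)*p^2 - 3*p^2 - 2*sqrt(2)*p + 24*p + 16*sqrt(2)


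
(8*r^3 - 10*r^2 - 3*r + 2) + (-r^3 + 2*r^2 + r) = 7*r^3 - 8*r^2 - 2*r + 2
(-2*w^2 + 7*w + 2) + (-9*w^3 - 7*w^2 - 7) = -9*w^3 - 9*w^2 + 7*w - 5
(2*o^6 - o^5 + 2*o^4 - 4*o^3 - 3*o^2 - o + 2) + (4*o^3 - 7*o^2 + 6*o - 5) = 2*o^6 - o^5 + 2*o^4 - 10*o^2 + 5*o - 3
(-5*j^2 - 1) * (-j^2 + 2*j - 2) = 5*j^4 - 10*j^3 + 11*j^2 - 2*j + 2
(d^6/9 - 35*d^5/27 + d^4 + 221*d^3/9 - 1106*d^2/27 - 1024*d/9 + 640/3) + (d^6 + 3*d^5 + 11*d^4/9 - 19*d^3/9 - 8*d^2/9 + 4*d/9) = 10*d^6/9 + 46*d^5/27 + 20*d^4/9 + 202*d^3/9 - 1130*d^2/27 - 340*d/3 + 640/3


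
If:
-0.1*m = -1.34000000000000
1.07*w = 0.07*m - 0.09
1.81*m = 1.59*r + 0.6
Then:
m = 13.40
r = 14.88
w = 0.79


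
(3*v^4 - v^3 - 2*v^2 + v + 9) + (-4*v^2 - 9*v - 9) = 3*v^4 - v^3 - 6*v^2 - 8*v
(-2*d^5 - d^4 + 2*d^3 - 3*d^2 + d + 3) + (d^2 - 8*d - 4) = -2*d^5 - d^4 + 2*d^3 - 2*d^2 - 7*d - 1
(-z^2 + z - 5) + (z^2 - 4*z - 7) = -3*z - 12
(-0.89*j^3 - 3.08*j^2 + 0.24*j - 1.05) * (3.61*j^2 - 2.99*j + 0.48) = -3.2129*j^5 - 8.4577*j^4 + 9.6484*j^3 - 5.9865*j^2 + 3.2547*j - 0.504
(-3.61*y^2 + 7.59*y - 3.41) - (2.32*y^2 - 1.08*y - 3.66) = -5.93*y^2 + 8.67*y + 0.25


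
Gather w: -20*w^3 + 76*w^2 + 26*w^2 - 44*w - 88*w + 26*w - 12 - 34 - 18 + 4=-20*w^3 + 102*w^2 - 106*w - 60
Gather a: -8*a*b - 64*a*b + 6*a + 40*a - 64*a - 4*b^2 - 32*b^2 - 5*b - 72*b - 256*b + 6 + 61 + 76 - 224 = a*(-72*b - 18) - 36*b^2 - 333*b - 81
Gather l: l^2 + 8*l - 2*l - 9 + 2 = l^2 + 6*l - 7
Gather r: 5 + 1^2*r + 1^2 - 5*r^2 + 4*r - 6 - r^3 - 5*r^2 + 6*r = -r^3 - 10*r^2 + 11*r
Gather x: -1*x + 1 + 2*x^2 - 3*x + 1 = 2*x^2 - 4*x + 2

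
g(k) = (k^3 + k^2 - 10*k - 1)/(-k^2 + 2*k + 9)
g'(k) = (2*k - 2)*(k^3 + k^2 - 10*k - 1)/(-k^2 + 2*k + 9)^2 + (3*k^2 + 2*k - 10)/(-k^2 + 2*k + 9) = (-k^4 + 4*k^3 + 19*k^2 + 16*k - 88)/(k^4 - 4*k^3 - 14*k^2 + 36*k + 81)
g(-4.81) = 1.73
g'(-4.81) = -1.25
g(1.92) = -1.03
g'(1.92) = 0.33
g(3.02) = 0.92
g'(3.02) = 4.58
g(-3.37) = -0.64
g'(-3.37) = -2.52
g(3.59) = 6.76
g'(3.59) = 21.53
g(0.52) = -0.59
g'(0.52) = -0.78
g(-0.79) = 1.03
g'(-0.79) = -1.97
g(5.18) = -15.13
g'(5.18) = 6.10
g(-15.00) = 12.20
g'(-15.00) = -0.99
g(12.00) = -15.77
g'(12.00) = -0.89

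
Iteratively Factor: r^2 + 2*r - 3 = (r - 1)*(r + 3)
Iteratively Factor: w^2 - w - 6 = (w + 2)*(w - 3)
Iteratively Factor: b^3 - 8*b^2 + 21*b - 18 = (b - 3)*(b^2 - 5*b + 6) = (b - 3)^2*(b - 2)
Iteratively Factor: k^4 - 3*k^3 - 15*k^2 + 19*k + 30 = (k - 2)*(k^3 - k^2 - 17*k - 15) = (k - 2)*(k + 1)*(k^2 - 2*k - 15) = (k - 5)*(k - 2)*(k + 1)*(k + 3)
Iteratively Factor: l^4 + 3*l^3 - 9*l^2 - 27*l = (l - 3)*(l^3 + 6*l^2 + 9*l) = (l - 3)*(l + 3)*(l^2 + 3*l) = (l - 3)*(l + 3)^2*(l)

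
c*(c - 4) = c^2 - 4*c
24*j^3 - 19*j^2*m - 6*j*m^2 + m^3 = (-8*j + m)*(-j + m)*(3*j + m)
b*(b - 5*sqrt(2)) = b^2 - 5*sqrt(2)*b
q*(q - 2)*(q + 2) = q^3 - 4*q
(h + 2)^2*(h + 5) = h^3 + 9*h^2 + 24*h + 20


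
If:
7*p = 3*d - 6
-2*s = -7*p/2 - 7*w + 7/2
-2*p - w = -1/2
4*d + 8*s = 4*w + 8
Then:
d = 67/37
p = -3/37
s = 63/148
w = 49/74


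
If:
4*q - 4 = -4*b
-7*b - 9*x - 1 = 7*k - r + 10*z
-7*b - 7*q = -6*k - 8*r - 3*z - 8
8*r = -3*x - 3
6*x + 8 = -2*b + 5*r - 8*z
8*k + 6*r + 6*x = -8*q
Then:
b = 8763/6922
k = 5035/6922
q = -1841/6922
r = -799/3461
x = -3991/10383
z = -4058/3461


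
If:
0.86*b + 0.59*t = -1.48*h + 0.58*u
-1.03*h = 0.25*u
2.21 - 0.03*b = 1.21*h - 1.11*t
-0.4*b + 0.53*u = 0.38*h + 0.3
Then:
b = 9.91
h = -1.66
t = -3.54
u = 6.85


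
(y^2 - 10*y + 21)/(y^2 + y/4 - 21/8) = 8*(y^2 - 10*y + 21)/(8*y^2 + 2*y - 21)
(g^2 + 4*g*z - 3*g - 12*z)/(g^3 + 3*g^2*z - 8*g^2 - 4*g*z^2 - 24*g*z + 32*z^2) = (3 - g)/(-g^2 + g*z + 8*g - 8*z)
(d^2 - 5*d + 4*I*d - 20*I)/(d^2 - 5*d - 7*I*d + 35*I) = (d + 4*I)/(d - 7*I)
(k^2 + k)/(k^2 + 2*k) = (k + 1)/(k + 2)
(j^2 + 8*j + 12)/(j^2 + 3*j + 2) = (j + 6)/(j + 1)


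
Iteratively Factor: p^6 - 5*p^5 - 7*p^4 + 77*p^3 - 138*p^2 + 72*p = (p - 3)*(p^5 - 2*p^4 - 13*p^3 + 38*p^2 - 24*p) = (p - 3)*(p - 2)*(p^4 - 13*p^2 + 12*p) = (p - 3)*(p - 2)*(p - 1)*(p^3 + p^2 - 12*p) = p*(p - 3)*(p - 2)*(p - 1)*(p^2 + p - 12) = p*(p - 3)*(p - 2)*(p - 1)*(p + 4)*(p - 3)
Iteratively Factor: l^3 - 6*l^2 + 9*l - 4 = (l - 1)*(l^2 - 5*l + 4) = (l - 4)*(l - 1)*(l - 1)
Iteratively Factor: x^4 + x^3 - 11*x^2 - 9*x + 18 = (x + 2)*(x^3 - x^2 - 9*x + 9) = (x + 2)*(x + 3)*(x^2 - 4*x + 3) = (x - 3)*(x + 2)*(x + 3)*(x - 1)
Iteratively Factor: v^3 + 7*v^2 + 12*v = (v)*(v^2 + 7*v + 12) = v*(v + 4)*(v + 3)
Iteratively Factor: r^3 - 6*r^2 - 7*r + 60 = (r + 3)*(r^2 - 9*r + 20) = (r - 4)*(r + 3)*(r - 5)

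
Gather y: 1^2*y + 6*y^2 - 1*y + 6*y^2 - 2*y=12*y^2 - 2*y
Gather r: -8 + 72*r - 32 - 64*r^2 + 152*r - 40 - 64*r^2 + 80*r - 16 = -128*r^2 + 304*r - 96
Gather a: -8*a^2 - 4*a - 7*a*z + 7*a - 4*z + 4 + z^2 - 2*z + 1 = -8*a^2 + a*(3 - 7*z) + z^2 - 6*z + 5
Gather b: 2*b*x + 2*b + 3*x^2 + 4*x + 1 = b*(2*x + 2) + 3*x^2 + 4*x + 1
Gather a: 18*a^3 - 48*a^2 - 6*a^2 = 18*a^3 - 54*a^2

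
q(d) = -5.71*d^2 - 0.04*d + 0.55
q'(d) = -11.42*d - 0.04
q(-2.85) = -45.72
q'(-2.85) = 32.51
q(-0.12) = 0.47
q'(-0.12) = 1.33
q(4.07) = -94.20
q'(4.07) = -46.52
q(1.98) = -21.91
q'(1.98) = -22.65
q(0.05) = 0.53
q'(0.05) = -0.61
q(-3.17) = -56.70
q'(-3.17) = 36.16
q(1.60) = -14.13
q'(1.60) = -18.31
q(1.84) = -18.86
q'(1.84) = -21.05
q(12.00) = -822.17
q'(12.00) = -137.08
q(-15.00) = -1283.60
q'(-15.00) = 171.26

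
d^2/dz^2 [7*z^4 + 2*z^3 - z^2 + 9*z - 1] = 84*z^2 + 12*z - 2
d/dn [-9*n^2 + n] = 1 - 18*n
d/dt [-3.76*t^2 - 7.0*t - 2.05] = -7.52*t - 7.0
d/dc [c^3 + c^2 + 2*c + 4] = 3*c^2 + 2*c + 2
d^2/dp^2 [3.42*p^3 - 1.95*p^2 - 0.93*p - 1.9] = 20.52*p - 3.9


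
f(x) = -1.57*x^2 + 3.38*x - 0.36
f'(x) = 3.38 - 3.14*x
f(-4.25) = -43.08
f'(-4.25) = 16.72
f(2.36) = -1.13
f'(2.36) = -4.03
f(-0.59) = -2.90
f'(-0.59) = 5.23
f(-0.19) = -1.06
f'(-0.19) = 3.98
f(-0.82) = -4.19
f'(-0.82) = 5.95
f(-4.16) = -41.59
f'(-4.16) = 16.44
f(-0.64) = -3.17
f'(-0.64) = 5.39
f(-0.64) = -3.17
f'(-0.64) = 5.39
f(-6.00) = -77.16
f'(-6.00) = 22.22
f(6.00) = -36.60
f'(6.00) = -15.46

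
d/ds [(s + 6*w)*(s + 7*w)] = 2*s + 13*w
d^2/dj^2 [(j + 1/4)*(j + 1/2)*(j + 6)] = 6*j + 27/2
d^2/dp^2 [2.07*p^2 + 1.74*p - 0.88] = 4.14000000000000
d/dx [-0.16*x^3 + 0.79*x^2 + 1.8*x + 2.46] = -0.48*x^2 + 1.58*x + 1.8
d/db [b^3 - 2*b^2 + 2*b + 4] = 3*b^2 - 4*b + 2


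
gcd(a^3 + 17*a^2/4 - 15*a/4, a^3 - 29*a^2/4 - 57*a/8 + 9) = a - 3/4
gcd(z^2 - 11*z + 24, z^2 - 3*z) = z - 3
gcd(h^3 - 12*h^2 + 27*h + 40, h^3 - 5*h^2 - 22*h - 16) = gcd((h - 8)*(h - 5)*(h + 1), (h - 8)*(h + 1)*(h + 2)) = h^2 - 7*h - 8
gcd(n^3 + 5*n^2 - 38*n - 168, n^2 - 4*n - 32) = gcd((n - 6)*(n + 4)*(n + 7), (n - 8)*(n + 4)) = n + 4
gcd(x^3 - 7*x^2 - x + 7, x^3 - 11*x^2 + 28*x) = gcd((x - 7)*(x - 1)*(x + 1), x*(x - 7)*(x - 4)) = x - 7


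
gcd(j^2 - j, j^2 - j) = j^2 - j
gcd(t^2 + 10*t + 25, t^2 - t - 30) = t + 5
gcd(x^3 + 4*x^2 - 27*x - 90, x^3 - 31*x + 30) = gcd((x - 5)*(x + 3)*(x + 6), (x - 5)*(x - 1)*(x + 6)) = x^2 + x - 30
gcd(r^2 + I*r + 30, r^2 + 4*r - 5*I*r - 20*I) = r - 5*I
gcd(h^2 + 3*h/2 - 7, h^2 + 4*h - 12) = h - 2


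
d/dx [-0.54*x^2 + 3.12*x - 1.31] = 3.12 - 1.08*x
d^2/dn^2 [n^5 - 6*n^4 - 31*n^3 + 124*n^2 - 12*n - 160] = 20*n^3 - 72*n^2 - 186*n + 248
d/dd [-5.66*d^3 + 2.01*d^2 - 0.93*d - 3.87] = -16.98*d^2 + 4.02*d - 0.93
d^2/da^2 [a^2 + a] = 2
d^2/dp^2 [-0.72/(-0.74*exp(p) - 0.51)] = (0.394272*exp(p) - 0.271728)*exp(p)/(0.74*exp(p) + 0.51)^3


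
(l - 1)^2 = l^2 - 2*l + 1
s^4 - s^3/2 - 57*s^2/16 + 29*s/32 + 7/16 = (s - 2)*(s - 1/2)*(s + 1/4)*(s + 7/4)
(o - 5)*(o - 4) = o^2 - 9*o + 20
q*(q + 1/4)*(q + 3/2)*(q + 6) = q^4 + 31*q^3/4 + 87*q^2/8 + 9*q/4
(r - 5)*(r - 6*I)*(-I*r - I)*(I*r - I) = r^4 - 5*r^3 - 6*I*r^3 - r^2 + 30*I*r^2 + 5*r + 6*I*r - 30*I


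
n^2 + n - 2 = (n - 1)*(n + 2)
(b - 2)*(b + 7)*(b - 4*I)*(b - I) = b^4 + 5*b^3 - 5*I*b^3 - 18*b^2 - 25*I*b^2 - 20*b + 70*I*b + 56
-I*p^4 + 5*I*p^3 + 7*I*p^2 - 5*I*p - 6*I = (p - 6)*(p - 1)*(p + 1)*(-I*p - I)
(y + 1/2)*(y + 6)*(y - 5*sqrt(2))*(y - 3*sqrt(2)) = y^4 - 8*sqrt(2)*y^3 + 13*y^3/2 - 52*sqrt(2)*y^2 + 33*y^2 - 24*sqrt(2)*y + 195*y + 90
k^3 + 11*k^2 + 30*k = k*(k + 5)*(k + 6)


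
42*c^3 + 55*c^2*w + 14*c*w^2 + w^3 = (c + w)*(6*c + w)*(7*c + w)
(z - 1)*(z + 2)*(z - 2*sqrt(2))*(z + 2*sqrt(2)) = z^4 + z^3 - 10*z^2 - 8*z + 16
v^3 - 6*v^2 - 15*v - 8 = (v - 8)*(v + 1)^2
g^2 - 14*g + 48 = (g - 8)*(g - 6)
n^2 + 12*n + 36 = (n + 6)^2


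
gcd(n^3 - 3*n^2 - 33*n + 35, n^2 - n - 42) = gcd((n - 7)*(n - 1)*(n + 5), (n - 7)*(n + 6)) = n - 7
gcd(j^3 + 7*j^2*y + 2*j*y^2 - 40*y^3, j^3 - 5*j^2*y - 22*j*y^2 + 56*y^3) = -j^2 - 2*j*y + 8*y^2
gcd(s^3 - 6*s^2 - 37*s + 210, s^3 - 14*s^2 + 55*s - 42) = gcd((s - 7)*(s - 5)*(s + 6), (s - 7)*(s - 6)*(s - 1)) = s - 7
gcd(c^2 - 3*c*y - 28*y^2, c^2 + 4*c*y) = c + 4*y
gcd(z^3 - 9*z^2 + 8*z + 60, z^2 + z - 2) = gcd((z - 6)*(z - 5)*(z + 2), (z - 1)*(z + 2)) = z + 2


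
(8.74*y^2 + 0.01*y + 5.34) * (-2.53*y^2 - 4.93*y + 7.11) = -22.1122*y^4 - 43.1135*y^3 + 48.5819*y^2 - 26.2551*y + 37.9674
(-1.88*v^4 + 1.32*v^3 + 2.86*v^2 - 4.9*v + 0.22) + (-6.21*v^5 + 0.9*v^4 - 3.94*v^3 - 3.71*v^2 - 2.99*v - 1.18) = -6.21*v^5 - 0.98*v^4 - 2.62*v^3 - 0.85*v^2 - 7.89*v - 0.96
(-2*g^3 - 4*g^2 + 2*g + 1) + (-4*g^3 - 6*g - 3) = -6*g^3 - 4*g^2 - 4*g - 2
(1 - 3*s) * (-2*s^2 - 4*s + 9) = 6*s^3 + 10*s^2 - 31*s + 9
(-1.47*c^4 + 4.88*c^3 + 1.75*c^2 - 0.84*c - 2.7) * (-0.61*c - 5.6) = 0.8967*c^5 + 5.2552*c^4 - 28.3955*c^3 - 9.2876*c^2 + 6.351*c + 15.12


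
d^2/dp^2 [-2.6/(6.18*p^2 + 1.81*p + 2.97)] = (198.60048*p^2 + 58.16616*p - 2.6*(12.36*p + 1.81)*(24.72*p + 3.62) + 95.44392)/(6.18*p^2 + 1.81*p + 2.97)^3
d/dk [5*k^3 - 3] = 15*k^2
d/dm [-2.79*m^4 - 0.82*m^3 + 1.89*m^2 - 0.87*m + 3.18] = -11.16*m^3 - 2.46*m^2 + 3.78*m - 0.87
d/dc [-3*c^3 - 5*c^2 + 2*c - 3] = -9*c^2 - 10*c + 2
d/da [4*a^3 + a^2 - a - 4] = 12*a^2 + 2*a - 1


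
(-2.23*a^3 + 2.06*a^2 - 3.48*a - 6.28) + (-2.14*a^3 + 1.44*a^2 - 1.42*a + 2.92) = -4.37*a^3 + 3.5*a^2 - 4.9*a - 3.36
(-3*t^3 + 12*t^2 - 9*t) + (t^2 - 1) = -3*t^3 + 13*t^2 - 9*t - 1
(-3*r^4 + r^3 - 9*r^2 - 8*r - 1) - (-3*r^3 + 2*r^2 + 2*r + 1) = -3*r^4 + 4*r^3 - 11*r^2 - 10*r - 2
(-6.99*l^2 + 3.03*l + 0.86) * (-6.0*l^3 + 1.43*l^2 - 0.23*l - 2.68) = 41.94*l^5 - 28.1757*l^4 + 0.7806*l^3 + 19.2661*l^2 - 8.3182*l - 2.3048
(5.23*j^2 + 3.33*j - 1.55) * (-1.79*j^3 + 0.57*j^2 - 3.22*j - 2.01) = -9.3617*j^5 - 2.9796*j^4 - 12.168*j^3 - 22.1184*j^2 - 1.7023*j + 3.1155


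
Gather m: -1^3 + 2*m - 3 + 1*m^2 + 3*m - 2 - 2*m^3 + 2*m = -2*m^3 + m^2 + 7*m - 6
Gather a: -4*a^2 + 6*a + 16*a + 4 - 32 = -4*a^2 + 22*a - 28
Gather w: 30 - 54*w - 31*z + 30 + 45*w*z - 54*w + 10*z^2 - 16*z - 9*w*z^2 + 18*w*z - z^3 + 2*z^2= w*(-9*z^2 + 63*z - 108) - z^3 + 12*z^2 - 47*z + 60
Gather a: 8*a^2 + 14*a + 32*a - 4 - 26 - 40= 8*a^2 + 46*a - 70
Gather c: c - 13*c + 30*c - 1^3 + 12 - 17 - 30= 18*c - 36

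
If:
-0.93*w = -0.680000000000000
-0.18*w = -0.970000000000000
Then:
No Solution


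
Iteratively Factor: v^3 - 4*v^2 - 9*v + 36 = (v - 4)*(v^2 - 9) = (v - 4)*(v + 3)*(v - 3)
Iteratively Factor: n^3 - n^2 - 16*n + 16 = (n - 1)*(n^2 - 16) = (n - 4)*(n - 1)*(n + 4)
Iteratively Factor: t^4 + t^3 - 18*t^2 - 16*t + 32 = (t + 2)*(t^3 - t^2 - 16*t + 16) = (t + 2)*(t + 4)*(t^2 - 5*t + 4) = (t - 1)*(t + 2)*(t + 4)*(t - 4)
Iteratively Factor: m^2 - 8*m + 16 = (m - 4)*(m - 4)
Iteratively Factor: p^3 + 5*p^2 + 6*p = (p)*(p^2 + 5*p + 6) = p*(p + 3)*(p + 2)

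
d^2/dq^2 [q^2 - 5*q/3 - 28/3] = 2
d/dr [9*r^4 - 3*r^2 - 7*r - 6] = 36*r^3 - 6*r - 7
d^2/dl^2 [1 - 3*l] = 0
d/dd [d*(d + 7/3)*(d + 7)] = 3*d^2 + 56*d/3 + 49/3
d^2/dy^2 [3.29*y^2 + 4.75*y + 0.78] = 6.58000000000000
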